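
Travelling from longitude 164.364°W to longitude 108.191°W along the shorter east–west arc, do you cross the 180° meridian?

Signed shortest Δλ = ((-108.191 − -164.364 + 180) mod 360) − 180 = 56.173°.
Going east by 56.173° from -164.364° reaches -108.191° without touching 180°.

No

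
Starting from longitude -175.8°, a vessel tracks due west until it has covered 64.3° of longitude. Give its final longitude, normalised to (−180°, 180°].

Start at -175.8°; shift −64.3° → -240.1°.
-240.1° lies outside (−180°, 180°]; add 360° → +119.9°.

+119.9°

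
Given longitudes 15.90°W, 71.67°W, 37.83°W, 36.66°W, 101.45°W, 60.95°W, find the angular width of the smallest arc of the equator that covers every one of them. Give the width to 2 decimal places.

Sort the longitudes: -101.45°, -71.67°, -60.95°, -37.83°, -36.66°, -15.90°.
Eastward gaps between consecutive values (wrapping around): 29.78°, 10.72°, 23.12°, 1.17°, 20.76°, 274.45°.
Largest gap = 274.45° ⇒ minimal covering band is its complement: 360° − 274.45° = 85.55°.
Band runs from -101.45° eastward to -15.90°.

85.55°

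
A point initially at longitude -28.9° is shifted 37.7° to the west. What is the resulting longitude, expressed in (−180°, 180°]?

Start at -28.9°; shift −37.7° → -66.6°.
-66.6° already lies in (−180°, 180°].

-66.6°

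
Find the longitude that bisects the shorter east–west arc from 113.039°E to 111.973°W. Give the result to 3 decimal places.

Signed shortest Δλ from +113.039° to -111.973° is +134.988°.
Midpoint longitude = +113.039° + (+134.988°)/2 = +113.039° + 67.494° = +180.533°.
Normalise into (−180°, 180°]: -179.467°.
(The naïve average (+113.039 + -111.973)/2 = 0.533° is on the wrong side of the globe.)

179.467°W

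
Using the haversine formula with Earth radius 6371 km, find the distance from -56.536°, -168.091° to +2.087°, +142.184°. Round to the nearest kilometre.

7893 km

Δλ = 142.184 − -168.091 = 310.275°; wrapped into (−180°, 180°]: -49.725°.
Δφ = 2.087 − -56.536 = 58.623°.
a = sin²(Δφ/2) + cos φ₁ · cos φ₂ · sin²(Δλ/2) = 0.337076.
c = 2·atan2(√a, √(1−a)) = 1.23889 rad → d = 6371·c ≈ 7892.95 km.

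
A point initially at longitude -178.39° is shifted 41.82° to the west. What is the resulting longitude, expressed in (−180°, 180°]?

+139.79°

Start at -178.39°; shift −41.82° → -220.21°.
-220.21° lies outside (−180°, 180°]; add 360° → +139.79°.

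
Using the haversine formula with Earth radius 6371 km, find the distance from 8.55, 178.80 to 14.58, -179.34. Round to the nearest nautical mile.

Δλ = -179.34 − 178.80 = -358.14°; wrapped into (−180°, 180°]: 1.86°.
Δφ = 14.58 − 8.55 = 6.03°.
a = sin²(Δφ/2) + cos φ₁ · cos φ₂ · sin²(Δλ/2) = 0.003019.
c = 2·atan2(√a, √(1−a)) = 0.10994 rad → d = 6371·c ≈ 700.42 km ≈ 378.20 nmi.

378 nmi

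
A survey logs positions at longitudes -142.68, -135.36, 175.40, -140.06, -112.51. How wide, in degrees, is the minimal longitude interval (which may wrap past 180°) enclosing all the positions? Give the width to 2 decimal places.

Sort the longitudes: -142.68°, -140.06°, -135.36°, -112.51°, +175.40°.
Eastward gaps between consecutive values (wrapping around): 2.62°, 4.70°, 22.85°, 287.91°, 41.92°.
Largest gap = 287.91° ⇒ minimal covering band is its complement: 360° − 287.91° = 72.09°.
Band runs from +175.40° eastward to -112.51°, crossing the antimeridian.

72.09°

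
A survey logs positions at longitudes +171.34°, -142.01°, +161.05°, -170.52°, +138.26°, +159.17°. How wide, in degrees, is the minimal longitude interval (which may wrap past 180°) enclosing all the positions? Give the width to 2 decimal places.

Sort the longitudes: -170.52°, -142.01°, +138.26°, +159.17°, +161.05°, +171.34°.
Eastward gaps between consecutive values (wrapping around): 28.51°, 280.27°, 20.91°, 1.88°, 10.29°, 18.14°.
Largest gap = 280.27° ⇒ minimal covering band is its complement: 360° − 280.27° = 79.73°.
Band runs from +138.26° eastward to -142.01°, crossing the antimeridian.

79.73°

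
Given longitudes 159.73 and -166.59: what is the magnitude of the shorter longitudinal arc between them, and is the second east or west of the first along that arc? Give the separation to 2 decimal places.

Raw difference: -166.59 − 159.73 = -326.32°.
Normalise into (−180°, 180°]: -326.32° + 360° = 33.68°.
Positive ⇒ the second point lies to the east; separation 33.68°.

33.68° east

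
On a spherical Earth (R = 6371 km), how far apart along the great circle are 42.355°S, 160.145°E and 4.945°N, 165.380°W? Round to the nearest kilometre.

6306 km

Δλ = -165.380 − 160.145 = -325.525°; wrapped into (−180°, 180°]: 34.475°.
Δφ = 4.945 − -42.355 = 47.300°.
a = sin²(Δφ/2) + cos φ₁ · cos φ₂ · sin²(Δλ/2) = 0.225571.
c = 2·atan2(√a, √(1−a)) = 0.98980 rad → d = 6371·c ≈ 6306.01 km.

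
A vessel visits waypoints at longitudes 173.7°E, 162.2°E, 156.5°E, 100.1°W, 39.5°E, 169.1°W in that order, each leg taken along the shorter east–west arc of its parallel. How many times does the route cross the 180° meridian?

Leg 1: +173.7° → +162.2°, shortest Δλ = -11.5° (west) — does not cross 180°.
Leg 2: +162.2° → +156.5°, shortest Δλ = -5.7° (west) — does not cross 180°.
Leg 3: +156.5° → -100.1°, shortest Δλ = 103.4° (east) — crosses 180°.
Leg 4: -100.1° → +39.5°, shortest Δλ = 139.6° (east) — does not cross 180°.
Leg 5: +39.5° → -169.1°, shortest Δλ = 151.4° (east) — crosses 180°.
Total crossings: 2.

2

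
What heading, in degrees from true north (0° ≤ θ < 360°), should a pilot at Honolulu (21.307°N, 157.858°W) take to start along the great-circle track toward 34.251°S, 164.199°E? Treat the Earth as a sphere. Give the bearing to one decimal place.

213.7°

Δλ = 164.199 − -157.858 = 322.057°; wrapped into (−180°, 180°]: -37.943°.
θ = atan2( sin Δλ · cos φ₂ , cos φ₁ · sin φ₂ − sin φ₁ · cos φ₂ · cos Δλ )
  = atan2(-0.50825, -0.76121) = -146.270° → normalised to [0°, 360°): 213.730°.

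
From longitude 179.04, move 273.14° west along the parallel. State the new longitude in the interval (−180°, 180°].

-94.10°

Start at +179.04°; shift −273.14° → -94.10°.
-94.10° already lies in (−180°, 180°].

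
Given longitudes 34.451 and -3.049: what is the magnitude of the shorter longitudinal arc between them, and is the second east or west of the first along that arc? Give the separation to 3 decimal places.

Raw difference: -3.049 − 34.451 = -37.5°.
Normalise into (−180°, 180°]: -37.5° stays -37.5°.
Negative ⇒ the second point lies to the west; separation 37.500°.

37.500° west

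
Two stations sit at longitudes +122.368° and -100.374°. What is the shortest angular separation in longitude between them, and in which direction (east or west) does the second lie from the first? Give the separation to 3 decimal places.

Raw difference: -100.374 − 122.368 = -222.742°.
Normalise into (−180°, 180°]: -222.742° + 360° = 137.258°.
Positive ⇒ the second point lies to the east; separation 137.258°.

137.258° east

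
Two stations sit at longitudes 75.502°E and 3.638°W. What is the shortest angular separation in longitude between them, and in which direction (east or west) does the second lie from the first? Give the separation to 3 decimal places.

Raw difference: -3.638 − 75.502 = -79.14°.
Normalise into (−180°, 180°]: -79.14° stays -79.14°.
Negative ⇒ the second point lies to the west; separation 79.140°.

79.140° west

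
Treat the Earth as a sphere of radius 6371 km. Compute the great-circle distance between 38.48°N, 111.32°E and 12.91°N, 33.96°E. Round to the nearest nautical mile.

4334 nmi

Δλ = 33.96 − 111.32 = -77.36°.
Δφ = 12.91 − 38.48 = -25.57°.
a = sin²(Δφ/2) + cos φ₁ · cos φ₂ · sin²(Δλ/2) = 0.347004.
c = 2·atan2(√a, √(1−a)) = 1.25982 rad → d = 6371·c ≈ 8026.28 km ≈ 4333.85 nmi.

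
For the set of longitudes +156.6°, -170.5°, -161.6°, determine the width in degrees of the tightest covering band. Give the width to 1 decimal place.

Sort the longitudes: -170.5°, -161.6°, +156.6°.
Eastward gaps between consecutive values (wrapping around): 8.9°, 318.2°, 32.9°.
Largest gap = 318.2° ⇒ minimal covering band is its complement: 360° − 318.2° = 41.8°.
Band runs from +156.6° eastward to -161.6°, crossing the antimeridian.

41.8°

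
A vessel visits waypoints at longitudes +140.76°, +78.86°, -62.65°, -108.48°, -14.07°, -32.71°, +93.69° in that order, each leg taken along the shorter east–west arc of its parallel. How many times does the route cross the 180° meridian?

Leg 1: +140.76° → +78.86°, shortest Δλ = -61.9° (west) — does not cross 180°.
Leg 2: +78.86° → -62.65°, shortest Δλ = -141.51° (west) — does not cross 180°.
Leg 3: -62.65° → -108.48°, shortest Δλ = -45.83° (west) — does not cross 180°.
Leg 4: -108.48° → -14.07°, shortest Δλ = 94.41° (east) — does not cross 180°.
Leg 5: -14.07° → -32.71°, shortest Δλ = -18.64° (west) — does not cross 180°.
Leg 6: -32.71° → +93.69°, shortest Δλ = 126.4° (east) — does not cross 180°.
Total crossings: 0.

0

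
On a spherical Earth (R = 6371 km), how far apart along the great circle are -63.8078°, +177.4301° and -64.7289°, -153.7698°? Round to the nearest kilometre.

Δλ = -153.7698 − 177.4301 = -331.1999°; wrapped into (−180°, 180°]: 28.8001°.
Δφ = -64.7289 − -63.8078 = -0.9211°.
a = sin²(Δφ/2) + cos φ₁ · cos φ₂ · sin²(Δλ/2) = 0.011718.
c = 2·atan2(√a, √(1−a)) = 0.21693 rad → d = 6371·c ≈ 1382.04 km.

1382 km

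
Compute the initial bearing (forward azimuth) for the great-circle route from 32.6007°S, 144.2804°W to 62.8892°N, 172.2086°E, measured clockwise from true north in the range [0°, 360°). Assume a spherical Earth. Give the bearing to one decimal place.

341.3°

Δλ = 172.2086 − -144.2804 = 316.4890°; wrapped into (−180°, 180°]: -43.5110°.
θ = atan2( sin Δλ · cos φ₂ , cos φ₁ · sin φ₂ − sin φ₁ · cos φ₂ · cos Δλ )
  = atan2(-0.31376, 0.92795) = -18.681° → normalised to [0°, 360°): 341.319°.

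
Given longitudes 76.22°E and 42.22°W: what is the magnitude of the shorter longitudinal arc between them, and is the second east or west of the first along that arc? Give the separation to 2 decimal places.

118.44° west

Raw difference: -42.22 − 76.22 = -118.44°.
Normalise into (−180°, 180°]: -118.44° stays -118.44°.
Negative ⇒ the second point lies to the west; separation 118.44°.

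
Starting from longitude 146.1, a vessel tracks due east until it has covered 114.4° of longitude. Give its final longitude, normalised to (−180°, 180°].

Start at +146.1°; shift +114.4° → +260.5°.
+260.5° lies outside (−180°, 180°]; subtract 360° → -99.5°.

-99.5°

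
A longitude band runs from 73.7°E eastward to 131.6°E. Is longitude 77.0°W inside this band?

No

Band width going east from +73.7° to +131.6°: ((131.6 − 73.7) mod 360) = 57.9°.
Offset of -77.0° east of the west edge: ((-77.0 − 73.7) mod 360) = 209.3°.
209.3° > 57.9° ⇒ outside.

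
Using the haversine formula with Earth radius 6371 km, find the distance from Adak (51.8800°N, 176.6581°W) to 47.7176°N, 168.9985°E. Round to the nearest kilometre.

Δλ = 168.9985 − -176.6581 = 345.6566°; wrapped into (−180°, 180°]: -14.3434°.
Δφ = 47.7176 − 51.8800 = -4.1624°.
a = sin²(Δφ/2) + cos φ₁ · cos φ₂ · sin²(Δλ/2) = 0.007792.
c = 2·atan2(√a, √(1−a)) = 0.17677 rad → d = 6371·c ≈ 1126.22 km.

1126 km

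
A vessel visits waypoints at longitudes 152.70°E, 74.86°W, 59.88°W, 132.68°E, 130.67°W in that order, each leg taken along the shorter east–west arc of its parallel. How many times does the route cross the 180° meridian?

3

Leg 1: +152.70° → -74.86°, shortest Δλ = 132.44° (east) — crosses 180°.
Leg 2: -74.86° → -59.88°, shortest Δλ = 14.98° (east) — does not cross 180°.
Leg 3: -59.88° → +132.68°, shortest Δλ = -167.44° (west) — crosses 180°.
Leg 4: +132.68° → -130.67°, shortest Δλ = 96.65° (east) — crosses 180°.
Total crossings: 3.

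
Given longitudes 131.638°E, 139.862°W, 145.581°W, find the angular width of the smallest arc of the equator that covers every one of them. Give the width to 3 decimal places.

88.500°

Sort the longitudes: -145.581°, -139.862°, +131.638°.
Eastward gaps between consecutive values (wrapping around): 5.719°, 271.500°, 82.781°.
Largest gap = 271.500° ⇒ minimal covering band is its complement: 360° − 271.500° = 88.500°.
Band runs from +131.638° eastward to -139.862°, crossing the antimeridian.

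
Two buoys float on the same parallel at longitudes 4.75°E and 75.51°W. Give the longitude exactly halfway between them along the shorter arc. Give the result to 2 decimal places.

35.38°W

Signed shortest Δλ from +4.75° to -75.51° is -80.26°.
Midpoint longitude = +4.75° + (-80.26°)/2 = +4.75° − 40.13° = -35.38°.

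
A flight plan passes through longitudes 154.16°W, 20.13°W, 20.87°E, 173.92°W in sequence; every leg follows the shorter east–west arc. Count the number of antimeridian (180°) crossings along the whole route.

1

Leg 1: -154.16° → -20.13°, shortest Δλ = 134.03° (east) — does not cross 180°.
Leg 2: -20.13° → +20.87°, shortest Δλ = 41.0° (east) — does not cross 180°.
Leg 3: +20.87° → -173.92°, shortest Δλ = 165.21° (east) — crosses 180°.
Total crossings: 1.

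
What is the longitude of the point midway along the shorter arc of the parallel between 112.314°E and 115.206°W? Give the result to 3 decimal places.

178.554°E

Signed shortest Δλ from +112.314° to -115.206° is +132.480°.
Midpoint longitude = +112.314° + (+132.480°)/2 = +112.314° + 66.240° = +178.554°.
(The naïve average (+112.314 + -115.206)/2 = -1.446° is on the wrong side of the globe.)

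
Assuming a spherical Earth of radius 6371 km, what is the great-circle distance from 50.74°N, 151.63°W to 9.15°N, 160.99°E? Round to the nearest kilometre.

6326 km

Δλ = 160.99 − -151.63 = 312.62°; wrapped into (−180°, 180°]: -47.38°.
Δφ = 9.15 − 50.74 = -41.59°.
a = sin²(Δφ/2) + cos φ₁ · cos φ₂ · sin²(Δλ/2) = 0.226905.
c = 2·atan2(√a, √(1−a)) = 0.99299 rad → d = 6371·c ≈ 6326.32 km.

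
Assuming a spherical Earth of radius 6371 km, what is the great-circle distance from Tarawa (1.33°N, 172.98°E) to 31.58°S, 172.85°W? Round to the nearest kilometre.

Δλ = -172.85 − 172.98 = -345.83°; wrapped into (−180°, 180°]: 14.17°.
Δφ = -31.58 − 1.33 = -32.91°.
a = sin²(Δφ/2) + cos φ₁ · cos φ₂ · sin²(Δλ/2) = 0.093194.
c = 2·atan2(√a, √(1−a)) = 0.62046 rad → d = 6371·c ≈ 3952.95 km.

3953 km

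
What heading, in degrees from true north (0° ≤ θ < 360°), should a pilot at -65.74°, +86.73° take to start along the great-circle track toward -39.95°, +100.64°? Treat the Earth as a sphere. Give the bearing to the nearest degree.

Δλ = 100.64 − 86.73 = 13.91°.
θ = atan2( sin Δλ · cos φ₂ , cos φ₁ · sin φ₂ − sin φ₁ · cos φ₂ · cos Δλ )
  = atan2(0.18429, 0.41458) = 23.966° → normalised to [0°, 360°): 23.966°.

24°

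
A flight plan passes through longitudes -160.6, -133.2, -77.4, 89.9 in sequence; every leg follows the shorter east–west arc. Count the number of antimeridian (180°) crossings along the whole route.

0

Leg 1: -160.6° → -133.2°, shortest Δλ = 27.4° (east) — does not cross 180°.
Leg 2: -133.2° → -77.4°, shortest Δλ = 55.8° (east) — does not cross 180°.
Leg 3: -77.4° → +89.9°, shortest Δλ = 167.3° (east) — does not cross 180°.
Total crossings: 0.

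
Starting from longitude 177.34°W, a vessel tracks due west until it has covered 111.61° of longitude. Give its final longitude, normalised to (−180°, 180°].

71.05°E

Start at -177.34°; shift −111.61° → -288.95°.
-288.95° lies outside (−180°, 180°]; add 360° → +71.05°.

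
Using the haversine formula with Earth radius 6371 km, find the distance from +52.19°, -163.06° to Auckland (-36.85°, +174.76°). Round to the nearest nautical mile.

Δλ = 174.76 − -163.06 = 337.82°; wrapped into (−180°, 180°]: -22.18°.
Δφ = -36.85 − 52.19 = -89.04°.
a = sin²(Δφ/2) + cos φ₁ · cos φ₂ · sin²(Δλ/2) = 0.509773.
c = 2·atan2(√a, √(1−a)) = 1.59034 rad → d = 6371·c ≈ 10132.08 km ≈ 5470.89 nmi.

5471 nmi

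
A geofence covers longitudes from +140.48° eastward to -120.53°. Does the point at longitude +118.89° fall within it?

Band width going east from +140.48° to -120.53°: ((-120.53 − 140.48) mod 360) = 98.99°.
Offset of +118.89° east of the west edge: ((118.89 − 140.48) mod 360) = 338.41°.
338.41° > 98.99° ⇒ outside.

No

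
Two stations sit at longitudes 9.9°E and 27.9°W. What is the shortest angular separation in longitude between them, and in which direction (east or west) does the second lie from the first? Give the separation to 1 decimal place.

37.8° west

Raw difference: -27.9 − 9.9 = -37.8°.
Normalise into (−180°, 180°]: -37.8° stays -37.8°.
Negative ⇒ the second point lies to the west; separation 37.8°.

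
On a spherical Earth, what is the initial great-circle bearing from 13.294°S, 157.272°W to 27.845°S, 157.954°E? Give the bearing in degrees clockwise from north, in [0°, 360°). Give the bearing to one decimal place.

243.5°

Δλ = 157.954 − -157.272 = 315.226°; wrapped into (−180°, 180°]: -44.774°.
θ = atan2( sin Δλ · cos φ₂ , cos φ₁ · sin φ₂ − sin φ₁ · cos φ₂ · cos Δλ )
  = atan2(-0.62276, -0.31023) = -116.480° → normalised to [0°, 360°): 243.520°.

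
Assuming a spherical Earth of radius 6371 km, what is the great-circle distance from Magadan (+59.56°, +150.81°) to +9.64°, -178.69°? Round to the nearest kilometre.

Δλ = -178.69 − 150.81 = -329.50°; wrapped into (−180°, 180°]: 30.50°.
Δφ = 9.64 − 59.56 = -49.92°.
a = sin²(Δφ/2) + cos φ₁ · cos φ₂ · sin²(Δλ/2) = 0.212629.
c = 2·atan2(√a, √(1−a)) = 0.95851 rad → d = 6371·c ≈ 6106.64 km.

6107 km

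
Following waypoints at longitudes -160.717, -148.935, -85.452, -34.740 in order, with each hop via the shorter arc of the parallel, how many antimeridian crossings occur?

0

Leg 1: -160.717° → -148.935°, shortest Δλ = 11.782° (east) — does not cross 180°.
Leg 2: -148.935° → -85.452°, shortest Δλ = 63.483° (east) — does not cross 180°.
Leg 3: -85.452° → -34.740°, shortest Δλ = 50.712° (east) — does not cross 180°.
Total crossings: 0.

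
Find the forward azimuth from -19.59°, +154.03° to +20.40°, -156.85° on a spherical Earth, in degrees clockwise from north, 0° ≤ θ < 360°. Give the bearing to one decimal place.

53.0°

Δλ = -156.85 − 154.03 = -310.88°; wrapped into (−180°, 180°]: 49.12°.
θ = atan2( sin Δλ · cos φ₂ , cos φ₁ · sin φ₂ − sin φ₁ · cos φ₂ · cos Δλ )
  = atan2(0.70866, 0.53407) = 52.997° → normalised to [0°, 360°): 52.997°.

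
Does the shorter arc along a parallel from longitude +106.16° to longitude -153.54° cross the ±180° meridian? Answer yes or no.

Yes

Naïve |-153.54 − 106.16| = 259.7° > 180°, so the shorter arc goes the other way round — across 180°.
Signed shortest Δλ = ((-153.54 − 106.16 + 180) mod 360) − 180 = 100.3°.
Going east by 100.3° from +106.16° passes through 180° before reaching -153.54°.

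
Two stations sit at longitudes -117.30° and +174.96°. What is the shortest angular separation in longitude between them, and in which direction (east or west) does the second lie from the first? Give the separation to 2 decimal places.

Raw difference: 174.96 − -117.30 = 292.26°.
Normalise into (−180°, 180°]: 292.26° − 360° = -67.74°.
Negative ⇒ the second point lies to the west; separation 67.74°.

67.74° west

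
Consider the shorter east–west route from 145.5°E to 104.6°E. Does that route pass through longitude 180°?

Signed shortest Δλ = ((104.6 − 145.5 + 180) mod 360) − 180 = -40.9°.
Going west by 40.9° from +145.5° reaches +104.6° without touching 180°.

No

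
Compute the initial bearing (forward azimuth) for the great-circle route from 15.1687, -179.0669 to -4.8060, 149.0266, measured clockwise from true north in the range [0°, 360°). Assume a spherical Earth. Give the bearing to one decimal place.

Δλ = 149.0266 − -179.0669 = 328.0935°; wrapped into (−180°, 180°]: -31.9065°.
θ = atan2( sin Δλ · cos φ₂ , cos φ₁ · sin φ₂ − sin φ₁ · cos φ₂ · cos Δλ )
  = atan2(-0.52668, -0.30221) = -119.847° → normalised to [0°, 360°): 240.153°.

240.2°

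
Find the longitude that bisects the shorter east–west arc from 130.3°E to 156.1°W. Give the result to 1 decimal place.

167.1°E

Signed shortest Δλ from +130.3° to -156.1° is +73.6°.
Midpoint longitude = +130.3° + (+73.6°)/2 = +130.3° + 36.8° = +167.1°.
(The naïve average (+130.3 + -156.1)/2 = -12.9° is on the wrong side of the globe.)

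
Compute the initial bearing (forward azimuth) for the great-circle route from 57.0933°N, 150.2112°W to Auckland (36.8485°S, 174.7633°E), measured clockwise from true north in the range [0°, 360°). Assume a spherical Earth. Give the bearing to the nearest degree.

208°

Δλ = 174.7633 − -150.2112 = 324.9745°; wrapped into (−180°, 180°]: -35.0255°.
θ = atan2( sin Δλ · cos φ₂ , cos φ₁ · sin φ₂ − sin φ₁ · cos φ₂ · cos Δλ )
  = atan2(-0.45928, -0.87596) = -152.331° → normalised to [0°, 360°): 207.669°.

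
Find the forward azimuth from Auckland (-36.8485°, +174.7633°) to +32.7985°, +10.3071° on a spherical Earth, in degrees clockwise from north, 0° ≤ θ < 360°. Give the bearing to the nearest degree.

257°

Δλ = 10.3071 − 174.7633 = -164.4562°.
θ = atan2( sin Δλ · cos φ₂ , cos φ₁ · sin φ₂ − sin φ₁ · cos φ₂ · cos Δλ )
  = atan2(-0.22525, -0.05219) = -103.045° → normalised to [0°, 360°): 256.955°.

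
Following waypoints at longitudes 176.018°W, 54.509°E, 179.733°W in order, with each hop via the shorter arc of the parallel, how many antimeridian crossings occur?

2

Leg 1: -176.018° → +54.509°, shortest Δλ = -129.473° (west) — crosses 180°.
Leg 2: +54.509° → -179.733°, shortest Δλ = 125.758° (east) — crosses 180°.
Total crossings: 2.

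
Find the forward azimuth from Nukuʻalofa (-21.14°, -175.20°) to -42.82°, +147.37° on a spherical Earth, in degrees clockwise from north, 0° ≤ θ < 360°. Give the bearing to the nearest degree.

226°

Δλ = 147.37 − -175.20 = 322.57°; wrapped into (−180°, 180°]: -37.43°.
θ = atan2( sin Δλ · cos φ₂ , cos φ₁ · sin φ₂ − sin φ₁ · cos φ₂ · cos Δλ )
  = atan2(-0.44581, -0.42389) = -133.556° → normalised to [0°, 360°): 226.444°.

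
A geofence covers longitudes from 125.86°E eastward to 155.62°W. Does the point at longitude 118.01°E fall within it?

No

Band width going east from +125.86° to -155.62°: ((-155.62 − 125.86) mod 360) = 78.52°.
Offset of +118.01° east of the west edge: ((118.01 − 125.86) mod 360) = 352.15°.
352.15° > 78.52° ⇒ outside.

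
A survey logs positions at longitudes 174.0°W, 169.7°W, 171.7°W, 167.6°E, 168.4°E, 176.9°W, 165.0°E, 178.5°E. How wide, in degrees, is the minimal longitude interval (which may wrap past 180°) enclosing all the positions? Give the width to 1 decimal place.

Sort the longitudes: -176.9°, -174.0°, -171.7°, -169.7°, +165.0°, +167.6°, +168.4°, +178.5°.
Eastward gaps between consecutive values (wrapping around): 2.9°, 2.3°, 2.0°, 334.7°, 2.6°, 0.8°, 10.1°, 4.6°.
Largest gap = 334.7° ⇒ minimal covering band is its complement: 360° − 334.7° = 25.3°.
Band runs from +165.0° eastward to -169.7°, crossing the antimeridian.

25.3°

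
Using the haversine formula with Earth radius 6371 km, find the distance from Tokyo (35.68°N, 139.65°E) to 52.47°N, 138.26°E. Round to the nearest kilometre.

Δλ = 138.26 − 139.65 = -1.39°.
Δφ = 52.47 − 35.68 = 16.79°.
a = sin²(Δφ/2) + cos φ₁ · cos φ₂ · sin²(Δλ/2) = 0.021388.
c = 2·atan2(√a, √(1−a)) = 0.29354 rad → d = 6371·c ≈ 1870.17 km.

1870 km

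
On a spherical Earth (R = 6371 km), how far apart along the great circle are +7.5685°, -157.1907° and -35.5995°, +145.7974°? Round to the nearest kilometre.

7646 km

Δλ = 145.7974 − -157.1907 = 302.9881°; wrapped into (−180°, 180°]: -57.0119°.
Δφ = -35.5995 − 7.5685 = -43.1680°.
a = sin²(Δφ/2) + cos φ₁ · cos φ₂ · sin²(Δλ/2) = 0.318910.
c = 2·atan2(√a, √(1−a)) = 1.20019 rad → d = 6371·c ≈ 7646.42 km.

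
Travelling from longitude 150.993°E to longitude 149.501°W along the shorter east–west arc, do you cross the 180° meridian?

Naïve |-149.501 − 150.993| = 300.494° > 180°, so the shorter arc goes the other way round — across 180°.
Signed shortest Δλ = ((-149.501 − 150.993 + 180) mod 360) − 180 = 59.506°.
Going east by 59.506° from +150.993° passes through 180° before reaching -149.501°.

Yes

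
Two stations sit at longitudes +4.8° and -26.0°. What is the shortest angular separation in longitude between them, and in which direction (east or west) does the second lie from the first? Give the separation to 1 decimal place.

30.8° west

Raw difference: -26.0 − 4.8 = -30.8°.
Normalise into (−180°, 180°]: -30.8° stays -30.8°.
Negative ⇒ the second point lies to the west; separation 30.8°.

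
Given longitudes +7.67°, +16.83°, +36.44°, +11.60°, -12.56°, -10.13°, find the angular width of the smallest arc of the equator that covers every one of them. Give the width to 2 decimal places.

Sort the longitudes: -12.56°, -10.13°, +7.67°, +11.60°, +16.83°, +36.44°.
Eastward gaps between consecutive values (wrapping around): 2.43°, 17.80°, 3.93°, 5.23°, 19.61°, 311.00°.
Largest gap = 311.00° ⇒ minimal covering band is its complement: 360° − 311.00° = 49.00°.
Band runs from -12.56° eastward to +36.44°.

49.00°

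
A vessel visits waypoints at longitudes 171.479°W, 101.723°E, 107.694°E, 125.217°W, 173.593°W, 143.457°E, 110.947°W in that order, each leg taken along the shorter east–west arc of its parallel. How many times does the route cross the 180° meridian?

4

Leg 1: -171.479° → +101.723°, shortest Δλ = -86.798° (west) — crosses 180°.
Leg 2: +101.723° → +107.694°, shortest Δλ = 5.971° (east) — does not cross 180°.
Leg 3: +107.694° → -125.217°, shortest Δλ = 127.089° (east) — crosses 180°.
Leg 4: -125.217° → -173.593°, shortest Δλ = -48.376° (west) — does not cross 180°.
Leg 5: -173.593° → +143.457°, shortest Δλ = -42.95° (west) — crosses 180°.
Leg 6: +143.457° → -110.947°, shortest Δλ = 105.596° (east) — crosses 180°.
Total crossings: 4.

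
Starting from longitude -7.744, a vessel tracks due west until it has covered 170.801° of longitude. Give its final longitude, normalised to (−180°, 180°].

-178.545°

Start at -7.744°; shift −170.801° → -178.545°.
-178.545° already lies in (−180°, 180°].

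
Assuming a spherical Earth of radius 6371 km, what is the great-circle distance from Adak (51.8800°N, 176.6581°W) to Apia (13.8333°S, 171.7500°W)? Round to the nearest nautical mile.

3954 nmi

Δλ = -171.7500 − -176.6581 = 4.9081°.
Δφ = -13.8333 − 51.8800 = -65.7133°.
a = sin²(Δφ/2) + cos φ₁ · cos φ₂ · sin²(Δλ/2) = 0.295448.
c = 2·atan2(√a, √(1−a)) = 1.14932 rad → d = 6371·c ≈ 7322.34 km ≈ 3953.75 nmi.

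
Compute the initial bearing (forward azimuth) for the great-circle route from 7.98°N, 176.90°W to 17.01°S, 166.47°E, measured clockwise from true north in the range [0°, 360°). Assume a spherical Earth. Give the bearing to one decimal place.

213.3°

Δλ = 166.47 − -176.90 = 343.37°; wrapped into (−180°, 180°]: -16.63°.
θ = atan2( sin Δλ · cos φ₂ , cos φ₁ · sin φ₂ − sin φ₁ · cos φ₂ · cos Δλ )
  = atan2(-0.27367, -0.41691) = -146.718° → normalised to [0°, 360°): 213.282°.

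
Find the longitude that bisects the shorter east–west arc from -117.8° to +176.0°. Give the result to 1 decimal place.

Signed shortest Δλ from -117.8° to +176.0° is -66.2°.
Midpoint longitude = -117.8° + (-66.2°)/2 = -117.8° − 33.1° = -150.9°.
(The naïve average (-117.8 + +176.0)/2 = 29.1° is on the wrong side of the globe.)

-150.9°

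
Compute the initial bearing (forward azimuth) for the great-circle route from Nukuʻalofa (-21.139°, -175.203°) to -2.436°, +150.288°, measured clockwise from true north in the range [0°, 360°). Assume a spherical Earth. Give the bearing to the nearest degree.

Δλ = 150.288 − -175.203 = 325.491°; wrapped into (−180°, 180°]: -34.509°.
θ = atan2( sin Δλ · cos φ₂ , cos φ₁ · sin φ₂ − sin φ₁ · cos φ₂ · cos Δλ )
  = atan2(-0.56602, 0.25726) = -65.558° → normalised to [0°, 360°): 294.442°.

294°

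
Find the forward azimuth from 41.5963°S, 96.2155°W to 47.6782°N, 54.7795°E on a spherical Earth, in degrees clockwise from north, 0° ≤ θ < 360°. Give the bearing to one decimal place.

Δλ = 54.7795 − -96.2155 = 150.9950°.
θ = atan2( sin Δλ · cos φ₂ , cos φ₁ · sin φ₂ − sin φ₁ · cos φ₂ · cos Δλ )
  = atan2(0.32647, 0.16201) = 63.607° → normalised to [0°, 360°): 63.607°.

63.6°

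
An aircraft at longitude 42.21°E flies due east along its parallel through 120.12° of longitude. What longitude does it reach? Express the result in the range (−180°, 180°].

Start at +42.21°; shift +120.12° → +162.33°.
+162.33° already lies in (−180°, 180°].

162.33°E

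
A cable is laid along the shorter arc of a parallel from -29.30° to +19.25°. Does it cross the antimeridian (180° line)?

Signed shortest Δλ = ((19.25 − -29.30 + 180) mod 360) − 180 = 48.55°.
Going east by 48.55° from -29.30° reaches +19.25° without touching 180°.

No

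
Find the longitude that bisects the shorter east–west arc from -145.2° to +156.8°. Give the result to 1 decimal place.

Signed shortest Δλ from -145.2° to +156.8° is -58.0°.
Midpoint longitude = -145.2° + (-58.0°)/2 = -145.2° − 29.0° = -174.2°.
(The naïve average (-145.2 + +156.8)/2 = 5.8° is on the wrong side of the globe.)

-174.2°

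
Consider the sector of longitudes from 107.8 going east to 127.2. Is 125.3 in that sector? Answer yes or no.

Band width going east from +107.8° to +127.2°: ((127.2 − 107.8) mod 360) = 19.4°.
Offset of +125.3° east of the west edge: ((125.3 − 107.8) mod 360) = 17.5°.
17.5° ≤ 19.4° ⇒ inside.

Yes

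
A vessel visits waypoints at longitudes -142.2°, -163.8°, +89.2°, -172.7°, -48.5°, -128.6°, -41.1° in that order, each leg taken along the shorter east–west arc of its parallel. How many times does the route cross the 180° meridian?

2

Leg 1: -142.2° → -163.8°, shortest Δλ = -21.6° (west) — does not cross 180°.
Leg 2: -163.8° → +89.2°, shortest Δλ = -107.0° (west) — crosses 180°.
Leg 3: +89.2° → -172.7°, shortest Δλ = 98.1° (east) — crosses 180°.
Leg 4: -172.7° → -48.5°, shortest Δλ = 124.2° (east) — does not cross 180°.
Leg 5: -48.5° → -128.6°, shortest Δλ = -80.1° (west) — does not cross 180°.
Leg 6: -128.6° → -41.1°, shortest Δλ = 87.5° (east) — does not cross 180°.
Total crossings: 2.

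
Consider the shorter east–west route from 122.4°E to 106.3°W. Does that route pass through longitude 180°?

Yes

Naïve |-106.3 − 122.4| = 228.7° > 180°, so the shorter arc goes the other way round — across 180°.
Signed shortest Δλ = ((-106.3 − 122.4 + 180) mod 360) − 180 = 131.3°.
Going east by 131.3° from +122.4° passes through 180° before reaching -106.3°.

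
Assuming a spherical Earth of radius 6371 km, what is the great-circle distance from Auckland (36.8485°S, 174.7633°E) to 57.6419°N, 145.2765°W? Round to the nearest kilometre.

11150 km

Δλ = -145.2765 − 174.7633 = -320.0398°; wrapped into (−180°, 180°]: 39.9602°.
Δφ = 57.6419 − -36.8485 = 94.4904°.
a = sin²(Δφ/2) + cos φ₁ · cos φ₂ · sin²(Δλ/2) = 0.589151.
c = 2·atan2(√a, √(1−a)) = 1.75006 rad → d = 6371·c ≈ 11149.61 km.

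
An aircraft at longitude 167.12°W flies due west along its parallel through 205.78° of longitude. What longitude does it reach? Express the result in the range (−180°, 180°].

Start at -167.12°; shift −205.78° → -372.90°.
-372.90° lies outside (−180°, 180°]; add 360° → -12.90°.

12.90°W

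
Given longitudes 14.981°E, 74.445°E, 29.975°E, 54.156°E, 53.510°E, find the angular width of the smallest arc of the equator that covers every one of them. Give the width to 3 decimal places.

Sort the longitudes: +14.981°, +29.975°, +53.510°, +54.156°, +74.445°.
Eastward gaps between consecutive values (wrapping around): 14.994°, 23.535°, 0.646°, 20.289°, 300.536°.
Largest gap = 300.536° ⇒ minimal covering band is its complement: 360° − 300.536° = 59.464°.
Band runs from +14.981° eastward to +74.445°.

59.464°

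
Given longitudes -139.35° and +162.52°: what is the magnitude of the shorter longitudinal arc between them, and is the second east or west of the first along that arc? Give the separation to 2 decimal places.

Raw difference: 162.52 − -139.35 = 301.87°.
Normalise into (−180°, 180°]: 301.87° − 360° = -58.13°.
Negative ⇒ the second point lies to the west; separation 58.13°.

58.13° west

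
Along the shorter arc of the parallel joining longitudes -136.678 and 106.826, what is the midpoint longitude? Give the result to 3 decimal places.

+165.074°

Signed shortest Δλ from -136.678° to +106.826° is -116.496°.
Midpoint longitude = -136.678° + (-116.496°)/2 = -136.678° − 58.248° = -194.926°.
Normalise into (−180°, 180°]: +165.074°.
(The naïve average (-136.678 + +106.826)/2 = -14.926° is on the wrong side of the globe.)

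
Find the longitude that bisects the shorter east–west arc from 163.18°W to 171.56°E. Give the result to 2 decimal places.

175.81°W

Signed shortest Δλ from -163.18° to +171.56° is -25.26°.
Midpoint longitude = -163.18° + (-25.26°)/2 = -163.18° − 12.63° = -175.81°.
(The naïve average (-163.18 + +171.56)/2 = 4.19° is on the wrong side of the globe.)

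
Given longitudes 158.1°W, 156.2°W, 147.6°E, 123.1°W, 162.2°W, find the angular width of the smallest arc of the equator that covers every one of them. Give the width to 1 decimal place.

Sort the longitudes: -162.2°, -158.1°, -156.2°, -123.1°, +147.6°.
Eastward gaps between consecutive values (wrapping around): 4.1°, 1.9°, 33.1°, 270.7°, 50.2°.
Largest gap = 270.7° ⇒ minimal covering band is its complement: 360° − 270.7° = 89.3°.
Band runs from +147.6° eastward to -123.1°, crossing the antimeridian.

89.3°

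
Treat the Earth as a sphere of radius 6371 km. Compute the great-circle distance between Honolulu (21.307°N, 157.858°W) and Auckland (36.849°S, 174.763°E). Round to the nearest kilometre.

Δλ = 174.763 − -157.858 = 332.621°; wrapped into (−180°, 180°]: -27.379°.
Δφ = -36.849 − 21.307 = -58.156°.
a = sin²(Δφ/2) + cos φ₁ · cos φ₂ · sin²(Δλ/2) = 0.277951.
c = 2·atan2(√a, √(1−a)) = 1.11063 rad → d = 6371·c ≈ 7075.82 km.

7076 km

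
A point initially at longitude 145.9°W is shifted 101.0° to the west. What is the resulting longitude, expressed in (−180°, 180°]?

113.1°E

Start at -145.9°; shift −101.0° → -246.9°.
-246.9° lies outside (−180°, 180°]; add 360° → +113.1°.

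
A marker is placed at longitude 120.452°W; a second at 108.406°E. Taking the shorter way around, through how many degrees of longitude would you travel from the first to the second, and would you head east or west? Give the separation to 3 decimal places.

131.142° west

Raw difference: 108.406 − -120.452 = 228.858°.
Normalise into (−180°, 180°]: 228.858° − 360° = -131.142°.
Negative ⇒ the second point lies to the west; separation 131.142°.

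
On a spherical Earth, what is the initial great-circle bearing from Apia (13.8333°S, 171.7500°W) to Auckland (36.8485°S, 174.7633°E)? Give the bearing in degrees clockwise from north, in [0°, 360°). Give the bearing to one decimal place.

Δλ = 174.7633 − -171.7500 = 346.5133°; wrapped into (−180°, 180°]: -13.4867°.
θ = atan2( sin Δλ · cos φ₂ , cos φ₁ · sin φ₂ − sin φ₁ · cos φ₂ · cos Δλ )
  = atan2(-0.18663, -0.39625) = -154.780° → normalised to [0°, 360°): 205.220°.

205.2°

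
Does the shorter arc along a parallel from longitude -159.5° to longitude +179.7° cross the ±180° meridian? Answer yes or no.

Naïve |179.7 − -159.5| = 339.2° > 180°, so the shorter arc goes the other way round — across 180°.
Signed shortest Δλ = ((179.7 − -159.5 + 180) mod 360) − 180 = -20.8°.
Going west by 20.8° from -159.5° passes through 180° before reaching +179.7°.

Yes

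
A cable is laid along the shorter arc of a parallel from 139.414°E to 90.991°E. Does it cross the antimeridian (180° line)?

Signed shortest Δλ = ((90.991 − 139.414 + 180) mod 360) − 180 = -48.423°.
Going west by 48.423° from +139.414° reaches +90.991° without touching 180°.

No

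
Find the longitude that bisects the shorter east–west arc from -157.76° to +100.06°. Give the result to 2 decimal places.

+151.15°

Signed shortest Δλ from -157.76° to +100.06° is -102.18°.
Midpoint longitude = -157.76° + (-102.18°)/2 = -157.76° − 51.09° = -208.85°.
Normalise into (−180°, 180°]: +151.15°.
(The naïve average (-157.76 + +100.06)/2 = -28.85° is on the wrong side of the globe.)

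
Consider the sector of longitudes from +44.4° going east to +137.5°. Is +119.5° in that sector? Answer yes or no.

Band width going east from +44.4° to +137.5°: ((137.5 − 44.4) mod 360) = 93.1°.
Offset of +119.5° east of the west edge: ((119.5 − 44.4) mod 360) = 75.1°.
75.1° ≤ 93.1° ⇒ inside.

Yes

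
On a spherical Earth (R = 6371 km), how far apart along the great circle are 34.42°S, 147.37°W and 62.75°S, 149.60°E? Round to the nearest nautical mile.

Δλ = 149.60 − -147.37 = 296.97°; wrapped into (−180°, 180°]: -63.03°.
Δφ = -62.75 − -34.42 = -28.33°.
a = sin²(Δφ/2) + cos φ₁ · cos φ₂ · sin²(Δλ/2) = 0.163090.
c = 2·atan2(√a, √(1−a)) = 0.83143 rad → d = 6371·c ≈ 5297.03 km ≈ 2860.17 nmi.

2860 nmi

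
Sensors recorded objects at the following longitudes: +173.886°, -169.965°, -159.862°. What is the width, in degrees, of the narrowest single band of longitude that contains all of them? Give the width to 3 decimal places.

Sort the longitudes: -169.965°, -159.862°, +173.886°.
Eastward gaps between consecutive values (wrapping around): 10.103°, 333.748°, 16.149°.
Largest gap = 333.748° ⇒ minimal covering band is its complement: 360° − 333.748° = 26.252°.
Band runs from +173.886° eastward to -159.862°, crossing the antimeridian.

26.252°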